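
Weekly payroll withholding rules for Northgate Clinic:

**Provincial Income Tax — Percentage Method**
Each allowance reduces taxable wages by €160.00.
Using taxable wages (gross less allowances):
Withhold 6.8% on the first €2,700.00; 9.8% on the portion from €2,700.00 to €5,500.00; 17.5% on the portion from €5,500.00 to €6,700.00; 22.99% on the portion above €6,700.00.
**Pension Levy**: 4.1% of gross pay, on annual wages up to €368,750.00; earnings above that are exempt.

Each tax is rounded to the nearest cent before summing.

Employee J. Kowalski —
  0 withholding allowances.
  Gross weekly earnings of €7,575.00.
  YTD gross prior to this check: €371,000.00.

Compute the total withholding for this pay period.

€869.16

Provincial Income Tax: taxable = €7,575.00
  €668.00 + 22.99% × (€7,575.00 − €6,700.00) = €668.00 + 22.99% × €875.00 = €869.16
Pension Levy: YTD €371,000.00 ≥ cap €368,750.00 → €0.00
Total: €869.16 + €0.00 = €869.16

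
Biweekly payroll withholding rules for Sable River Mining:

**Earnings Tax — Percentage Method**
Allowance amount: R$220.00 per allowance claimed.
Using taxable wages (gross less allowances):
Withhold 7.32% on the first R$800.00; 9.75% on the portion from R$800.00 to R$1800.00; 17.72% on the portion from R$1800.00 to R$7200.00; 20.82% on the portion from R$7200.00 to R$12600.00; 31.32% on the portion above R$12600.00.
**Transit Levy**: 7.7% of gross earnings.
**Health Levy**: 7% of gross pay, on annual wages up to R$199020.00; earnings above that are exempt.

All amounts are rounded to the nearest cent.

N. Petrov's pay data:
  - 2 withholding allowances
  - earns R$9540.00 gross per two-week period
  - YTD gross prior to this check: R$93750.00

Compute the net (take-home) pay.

R$6629.10

Earnings Tax: taxable = R$9540.00 − 2×R$220.00 = R$9100.00
  R$1112.94 + 20.82% × (R$9100.00 − R$7200.00) = R$1112.94 + 20.82% × R$1900.00 = R$1508.52
Transit Levy: 7.7% × R$9540.00 = R$734.58
Health Levy: 7% × R$9540.00 = R$667.80
Total withheld: R$1508.52 + R$734.58 + R$667.80 = R$2910.90
Net pay: R$9540.00 − R$2910.90 = R$6629.10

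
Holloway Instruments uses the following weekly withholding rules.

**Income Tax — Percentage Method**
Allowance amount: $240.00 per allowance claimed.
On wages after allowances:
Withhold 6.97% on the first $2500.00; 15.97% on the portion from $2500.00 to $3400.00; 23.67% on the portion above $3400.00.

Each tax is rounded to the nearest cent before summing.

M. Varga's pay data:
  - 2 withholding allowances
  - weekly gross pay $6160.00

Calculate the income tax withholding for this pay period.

Income Tax: taxable = $6160.00 − 2×$240.00 = $5680.00
  $317.98 + 23.67% × ($5680.00 − $3400.00) = $317.98 + 23.67% × $2280.00 = $857.66

$857.66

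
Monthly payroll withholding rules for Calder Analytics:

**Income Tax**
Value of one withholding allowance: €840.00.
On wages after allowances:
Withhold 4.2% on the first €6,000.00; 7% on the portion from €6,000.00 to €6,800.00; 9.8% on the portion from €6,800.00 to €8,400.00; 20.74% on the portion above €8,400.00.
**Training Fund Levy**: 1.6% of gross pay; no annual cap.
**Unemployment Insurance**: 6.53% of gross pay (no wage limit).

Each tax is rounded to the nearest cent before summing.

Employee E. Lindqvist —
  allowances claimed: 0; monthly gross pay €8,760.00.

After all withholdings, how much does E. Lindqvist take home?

€7,508.35

Income Tax: taxable = €8,760.00
  €464.80 + 20.74% × (€8,760.00 − €8,400.00) = €464.80 + 20.74% × €360.00 = €539.46
Training Fund Levy: 1.6% × €8,760.00 = €140.16
Unemployment Insurance: 6.53% × €8,760.00 = €572.03
Total withheld: €539.46 + €140.16 + €572.03 = €1,251.65
Net pay: €8,760.00 − €1,251.65 = €7,508.35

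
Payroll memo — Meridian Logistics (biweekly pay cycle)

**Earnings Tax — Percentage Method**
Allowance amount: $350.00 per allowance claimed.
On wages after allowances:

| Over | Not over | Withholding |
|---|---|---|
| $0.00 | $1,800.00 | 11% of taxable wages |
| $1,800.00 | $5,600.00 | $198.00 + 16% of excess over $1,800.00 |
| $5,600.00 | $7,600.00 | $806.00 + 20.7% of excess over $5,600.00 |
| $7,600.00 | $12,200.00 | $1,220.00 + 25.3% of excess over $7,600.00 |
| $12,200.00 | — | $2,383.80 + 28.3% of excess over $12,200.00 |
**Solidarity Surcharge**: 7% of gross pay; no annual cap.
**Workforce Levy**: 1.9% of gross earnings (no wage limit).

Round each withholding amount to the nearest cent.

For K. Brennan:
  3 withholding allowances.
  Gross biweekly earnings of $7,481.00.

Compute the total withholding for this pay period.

$1,643.83

Earnings Tax: taxable = $7,481.00 − 3×$350.00 = $6,431.00
  $806.00 + 20.7% × ($6,431.00 − $5,600.00) = $806.00 + 20.7% × $831.00 = $978.02
Solidarity Surcharge: 7% × $7,481.00 = $523.67
Workforce Levy: 1.9% × $7,481.00 = $142.14
Total: $978.02 + $523.67 + $142.14 = $1,643.83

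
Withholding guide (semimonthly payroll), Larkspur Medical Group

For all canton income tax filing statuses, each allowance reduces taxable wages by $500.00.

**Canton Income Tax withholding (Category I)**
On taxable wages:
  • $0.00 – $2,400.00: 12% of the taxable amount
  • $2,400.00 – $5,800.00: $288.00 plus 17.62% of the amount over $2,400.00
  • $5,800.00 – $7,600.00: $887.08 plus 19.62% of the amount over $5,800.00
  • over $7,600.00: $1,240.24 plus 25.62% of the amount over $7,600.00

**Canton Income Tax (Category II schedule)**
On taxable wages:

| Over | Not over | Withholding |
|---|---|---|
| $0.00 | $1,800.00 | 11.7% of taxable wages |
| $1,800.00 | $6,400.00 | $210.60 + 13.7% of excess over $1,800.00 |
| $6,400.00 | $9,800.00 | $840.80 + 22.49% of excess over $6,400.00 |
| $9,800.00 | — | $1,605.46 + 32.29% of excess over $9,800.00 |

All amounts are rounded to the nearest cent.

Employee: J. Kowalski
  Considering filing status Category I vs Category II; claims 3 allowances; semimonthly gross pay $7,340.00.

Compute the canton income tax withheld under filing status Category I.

$894.93

Canton Income Tax (Category I): taxable = $7,340.00 − 3×$500.00 = $5,840.00
  $887.08 + 19.62% × ($5,840.00 − $5,800.00) = $887.08 + 19.62% × $40.00 = $894.93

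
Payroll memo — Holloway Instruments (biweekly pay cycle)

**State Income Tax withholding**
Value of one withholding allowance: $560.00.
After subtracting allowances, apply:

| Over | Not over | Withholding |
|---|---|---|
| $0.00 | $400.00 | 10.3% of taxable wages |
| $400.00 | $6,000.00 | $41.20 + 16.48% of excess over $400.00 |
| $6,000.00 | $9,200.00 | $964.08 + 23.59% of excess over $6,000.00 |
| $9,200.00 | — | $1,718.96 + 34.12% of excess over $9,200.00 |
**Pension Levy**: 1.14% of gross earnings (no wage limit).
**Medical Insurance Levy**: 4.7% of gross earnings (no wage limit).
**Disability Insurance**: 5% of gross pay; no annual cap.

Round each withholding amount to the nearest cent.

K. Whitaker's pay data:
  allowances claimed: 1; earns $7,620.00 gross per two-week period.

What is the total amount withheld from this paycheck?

State Income Tax: taxable = $7,620.00 − 1×$560.00 = $7,060.00
  $964.08 + 23.59% × ($7,060.00 − $6,000.00) = $964.08 + 23.59% × $1,060.00 = $1,214.13
Pension Levy: 1.14% × $7,620.00 = $86.87
Medical Insurance Levy: 4.7% × $7,620.00 = $358.14
Disability Insurance: 5% × $7,620.00 = $381.00
Total: $1,214.13 + $86.87 + $358.14 + $381.00 = $2,040.14

$2,040.14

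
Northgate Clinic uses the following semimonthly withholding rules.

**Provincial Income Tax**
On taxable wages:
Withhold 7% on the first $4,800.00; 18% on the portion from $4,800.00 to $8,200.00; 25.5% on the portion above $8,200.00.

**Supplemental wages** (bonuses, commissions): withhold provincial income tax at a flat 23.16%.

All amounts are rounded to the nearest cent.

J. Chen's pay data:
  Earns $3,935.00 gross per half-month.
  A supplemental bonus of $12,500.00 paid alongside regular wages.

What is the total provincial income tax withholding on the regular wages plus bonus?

Provincial Income Tax: taxable = $3,935.00
  7% × $3,935.00 = $275.45
Supplemental (23.16% flat on bonus): 23.16% × $12,500.00 = $2,895.00
Total provincial income tax: $275.45 + $2,895.00 = $3,170.45

$3,170.45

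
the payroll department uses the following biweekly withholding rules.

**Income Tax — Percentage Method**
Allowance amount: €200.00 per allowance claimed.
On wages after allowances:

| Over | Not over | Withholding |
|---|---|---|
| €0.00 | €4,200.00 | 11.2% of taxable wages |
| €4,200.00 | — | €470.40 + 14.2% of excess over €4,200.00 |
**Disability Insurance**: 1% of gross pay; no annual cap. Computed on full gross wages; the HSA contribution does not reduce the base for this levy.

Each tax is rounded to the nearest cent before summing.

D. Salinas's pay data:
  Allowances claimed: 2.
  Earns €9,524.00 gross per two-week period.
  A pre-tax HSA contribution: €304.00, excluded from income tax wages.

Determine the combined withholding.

Income Tax: taxable = €9,524.00 − €304.00 − 2×€200.00 = €8,820.00
  €470.40 + 14.2% × (€8,820.00 − €4,200.00) = €470.40 + 14.2% × €4,620.00 = €1,126.44
Disability Insurance: 1% × €9,524.00 = €95.24
Total: €1,126.44 + €95.24 = €1,221.68

€1,221.68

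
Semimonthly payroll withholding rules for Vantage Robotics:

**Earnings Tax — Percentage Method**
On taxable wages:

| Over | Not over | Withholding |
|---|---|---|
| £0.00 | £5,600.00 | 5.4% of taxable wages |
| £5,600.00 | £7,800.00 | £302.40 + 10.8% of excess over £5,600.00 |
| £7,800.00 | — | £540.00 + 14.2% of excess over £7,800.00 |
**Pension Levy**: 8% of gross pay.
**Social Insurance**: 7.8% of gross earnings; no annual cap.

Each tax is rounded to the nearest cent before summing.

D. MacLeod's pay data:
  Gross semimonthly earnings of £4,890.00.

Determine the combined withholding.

Earnings Tax: taxable = £4,890.00
  5.4% × £4,890.00 = £264.06
Pension Levy: 8% × £4,890.00 = £391.20
Social Insurance: 7.8% × £4,890.00 = £381.42
Total: £264.06 + £391.20 + £381.42 = £1,036.68

£1,036.68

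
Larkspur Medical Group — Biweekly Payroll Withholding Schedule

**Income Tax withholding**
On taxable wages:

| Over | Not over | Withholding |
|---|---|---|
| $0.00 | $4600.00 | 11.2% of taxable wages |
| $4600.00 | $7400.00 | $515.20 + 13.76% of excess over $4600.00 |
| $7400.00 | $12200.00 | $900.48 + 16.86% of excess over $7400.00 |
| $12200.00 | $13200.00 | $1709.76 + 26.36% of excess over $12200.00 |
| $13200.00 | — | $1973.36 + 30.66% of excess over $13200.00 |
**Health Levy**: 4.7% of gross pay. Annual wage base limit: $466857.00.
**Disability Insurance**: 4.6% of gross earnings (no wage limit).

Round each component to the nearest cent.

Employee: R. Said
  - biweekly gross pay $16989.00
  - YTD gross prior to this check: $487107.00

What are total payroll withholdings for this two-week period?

Income Tax: taxable = $16989.00
  $1973.36 + 30.66% × ($16989.00 − $13200.00) = $1973.36 + 30.66% × $3789.00 = $3135.07
Health Levy: YTD $487107.00 ≥ cap $466857.00 → $0.00
Disability Insurance: 4.6% × $16989.00 = $781.49
Total: $3135.07 + $0.00 + $781.49 = $3916.56

$3916.56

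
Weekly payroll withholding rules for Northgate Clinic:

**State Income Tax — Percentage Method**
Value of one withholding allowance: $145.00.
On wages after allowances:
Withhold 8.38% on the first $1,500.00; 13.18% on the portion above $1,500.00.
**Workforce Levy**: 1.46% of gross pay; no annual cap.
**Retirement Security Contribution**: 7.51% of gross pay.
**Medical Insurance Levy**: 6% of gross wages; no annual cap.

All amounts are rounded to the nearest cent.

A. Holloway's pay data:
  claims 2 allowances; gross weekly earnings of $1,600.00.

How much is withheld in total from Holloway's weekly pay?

State Income Tax: taxable = $1,600.00 − 2×$145.00 = $1,310.00
  8.38% × $1,310.00 = $109.78
Workforce Levy: 1.46% × $1,600.00 = $23.36
Retirement Security Contribution: 7.51% × $1,600.00 = $120.16
Medical Insurance Levy: 6% × $1,600.00 = $96.00
Total: $109.78 + $23.36 + $120.16 + $96.00 = $349.30

$349.30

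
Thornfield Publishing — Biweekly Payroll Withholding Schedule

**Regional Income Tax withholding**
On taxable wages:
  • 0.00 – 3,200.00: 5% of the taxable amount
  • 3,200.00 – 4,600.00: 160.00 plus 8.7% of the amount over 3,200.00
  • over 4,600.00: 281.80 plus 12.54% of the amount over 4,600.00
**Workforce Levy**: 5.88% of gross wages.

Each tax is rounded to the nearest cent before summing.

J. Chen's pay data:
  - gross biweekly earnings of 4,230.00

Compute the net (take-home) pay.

Regional Income Tax: taxable = 4,230.00
  160.00 + 8.7% × (4,230.00 − 3,200.00) = 160.00 + 8.7% × 1,030.00 = 249.61
Workforce Levy: 5.88% × 4,230.00 = 248.72
Total withheld: 249.61 + 248.72 = 498.33
Net pay: 4,230.00 − 498.33 = 3,731.67

3,731.67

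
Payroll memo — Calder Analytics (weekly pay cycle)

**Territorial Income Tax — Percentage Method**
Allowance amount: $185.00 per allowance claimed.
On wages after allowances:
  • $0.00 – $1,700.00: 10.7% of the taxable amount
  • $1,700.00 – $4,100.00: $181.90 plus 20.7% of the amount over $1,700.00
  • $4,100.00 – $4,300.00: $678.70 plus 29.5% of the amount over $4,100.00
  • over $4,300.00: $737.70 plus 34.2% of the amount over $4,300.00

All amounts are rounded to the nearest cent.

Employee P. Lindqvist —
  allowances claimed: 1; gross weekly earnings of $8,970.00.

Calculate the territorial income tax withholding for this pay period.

$2,271.57

Territorial Income Tax: taxable = $8,970.00 − 1×$185.00 = $8,785.00
  $737.70 + 34.2% × ($8,785.00 − $4,300.00) = $737.70 + 34.2% × $4,485.00 = $2,271.57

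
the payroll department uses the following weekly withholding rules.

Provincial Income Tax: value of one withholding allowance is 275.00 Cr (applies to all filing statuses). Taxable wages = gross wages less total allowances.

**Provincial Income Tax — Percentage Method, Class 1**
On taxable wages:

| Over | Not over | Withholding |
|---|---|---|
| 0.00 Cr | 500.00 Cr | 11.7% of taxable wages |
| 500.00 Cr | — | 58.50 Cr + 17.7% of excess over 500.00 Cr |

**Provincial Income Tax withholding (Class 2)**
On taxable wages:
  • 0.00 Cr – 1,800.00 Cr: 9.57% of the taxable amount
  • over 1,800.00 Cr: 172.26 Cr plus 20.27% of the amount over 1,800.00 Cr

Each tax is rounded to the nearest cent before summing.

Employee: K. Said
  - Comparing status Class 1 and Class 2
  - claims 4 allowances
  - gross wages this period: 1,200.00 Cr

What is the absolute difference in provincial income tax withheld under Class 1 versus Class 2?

2.13 Cr

Provincial Income Tax (Class 1): taxable = 1,200.00 Cr − 4×275.00 Cr = 100.00 Cr
  11.7% × 100.00 Cr = 11.70 Cr
Provincial Income Tax (Class 2): taxable = 1,200.00 Cr − 4×275.00 Cr = 100.00 Cr
  9.57% × 100.00 Cr = 9.57 Cr
Difference: |11.70 Cr − 9.57 Cr| = 2.13 Cr (higher under Class 1)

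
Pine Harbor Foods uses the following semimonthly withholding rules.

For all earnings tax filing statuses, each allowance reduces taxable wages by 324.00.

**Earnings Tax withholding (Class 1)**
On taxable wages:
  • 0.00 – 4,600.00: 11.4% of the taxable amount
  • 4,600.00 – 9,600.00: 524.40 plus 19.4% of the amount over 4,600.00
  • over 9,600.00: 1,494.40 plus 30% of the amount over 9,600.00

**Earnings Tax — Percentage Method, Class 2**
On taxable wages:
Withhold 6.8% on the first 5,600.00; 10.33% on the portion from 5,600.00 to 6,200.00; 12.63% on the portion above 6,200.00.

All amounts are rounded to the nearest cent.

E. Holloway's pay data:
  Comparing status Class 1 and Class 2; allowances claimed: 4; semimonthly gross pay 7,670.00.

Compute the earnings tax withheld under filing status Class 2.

464.76

Earnings Tax (Class 2): taxable = 7,670.00 − 4×324.00 = 6,374.00
  442.78 + 12.63% × (6,374.00 − 6,200.00) = 442.78 + 12.63% × 174.00 = 464.76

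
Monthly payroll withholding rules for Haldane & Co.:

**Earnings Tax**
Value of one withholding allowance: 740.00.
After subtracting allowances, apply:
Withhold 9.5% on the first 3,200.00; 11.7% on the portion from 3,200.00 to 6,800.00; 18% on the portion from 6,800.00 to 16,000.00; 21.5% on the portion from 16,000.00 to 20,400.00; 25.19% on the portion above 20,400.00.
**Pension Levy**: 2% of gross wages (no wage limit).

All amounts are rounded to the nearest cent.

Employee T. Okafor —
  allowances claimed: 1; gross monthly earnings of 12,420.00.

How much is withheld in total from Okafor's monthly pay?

Earnings Tax: taxable = 12,420.00 − 1×740.00 = 11,680.00
  725.20 + 18% × (11,680.00 − 6,800.00) = 725.20 + 18% × 4,880.00 = 1,603.60
Pension Levy: 2% × 12,420.00 = 248.40
Total: 1,603.60 + 248.40 = 1,852.00

1,852.00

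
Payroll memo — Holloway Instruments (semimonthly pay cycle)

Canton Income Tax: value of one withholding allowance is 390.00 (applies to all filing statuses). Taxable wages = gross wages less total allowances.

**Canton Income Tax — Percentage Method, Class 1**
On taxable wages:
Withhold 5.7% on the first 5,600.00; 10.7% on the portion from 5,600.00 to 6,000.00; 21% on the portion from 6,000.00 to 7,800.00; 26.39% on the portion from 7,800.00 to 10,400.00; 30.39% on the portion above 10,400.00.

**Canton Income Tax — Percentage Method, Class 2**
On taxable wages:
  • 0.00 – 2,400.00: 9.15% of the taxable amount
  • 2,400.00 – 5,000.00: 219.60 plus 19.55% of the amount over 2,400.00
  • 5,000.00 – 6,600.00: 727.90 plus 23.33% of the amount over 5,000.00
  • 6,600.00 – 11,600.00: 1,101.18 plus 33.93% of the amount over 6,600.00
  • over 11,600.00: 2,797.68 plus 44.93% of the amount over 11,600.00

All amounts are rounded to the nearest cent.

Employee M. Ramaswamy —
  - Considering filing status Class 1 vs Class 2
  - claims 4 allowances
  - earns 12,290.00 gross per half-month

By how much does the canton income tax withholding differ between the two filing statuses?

976.06

Canton Income Tax (Class 1): taxable = 12,290.00 − 4×390.00 = 10,730.00
  1,426.14 + 30.39% × (10,730.00 − 10,400.00) = 1,426.14 + 30.39% × 330.00 = 1,526.43
Canton Income Tax (Class 2): taxable = 12,290.00 − 4×390.00 = 10,730.00
  1,101.18 + 33.93% × (10,730.00 − 6,600.00) = 1,101.18 + 33.93% × 4,130.00 = 2,502.49
Difference: |1,526.43 − 2,502.49| = 976.06 (higher under Class 2)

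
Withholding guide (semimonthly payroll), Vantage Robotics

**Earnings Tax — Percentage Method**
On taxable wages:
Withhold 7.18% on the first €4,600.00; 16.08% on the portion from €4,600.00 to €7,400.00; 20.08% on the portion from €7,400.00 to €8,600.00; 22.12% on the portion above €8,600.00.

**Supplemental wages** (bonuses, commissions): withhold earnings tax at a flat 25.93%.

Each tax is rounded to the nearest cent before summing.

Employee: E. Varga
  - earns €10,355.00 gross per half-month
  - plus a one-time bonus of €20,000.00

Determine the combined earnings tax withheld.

€6,595.69

Earnings Tax: taxable = €10,355.00
  €1,021.48 + 22.12% × (€10,355.00 − €8,600.00) = €1,021.48 + 22.12% × €1,755.00 = €1,409.69
Supplemental (25.93% flat on bonus): 25.93% × €20,000.00 = €5,186.00
Total earnings tax: €1,409.69 + €5,186.00 = €6,595.69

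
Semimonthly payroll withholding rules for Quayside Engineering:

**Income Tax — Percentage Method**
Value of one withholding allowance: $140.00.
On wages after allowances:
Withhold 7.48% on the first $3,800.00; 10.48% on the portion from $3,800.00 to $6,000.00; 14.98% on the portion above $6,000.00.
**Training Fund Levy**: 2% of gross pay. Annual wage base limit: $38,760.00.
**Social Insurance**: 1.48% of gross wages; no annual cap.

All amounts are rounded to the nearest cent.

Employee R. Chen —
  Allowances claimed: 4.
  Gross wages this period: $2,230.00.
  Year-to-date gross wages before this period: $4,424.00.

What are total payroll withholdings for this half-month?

$202.52

Income Tax: taxable = $2,230.00 − 4×$140.00 = $1,670.00
  7.48% × $1,670.00 = $124.92
Training Fund Levy: 2% × $2,230.00 = $44.60
Social Insurance: 1.48% × $2,230.00 = $33.00
Total: $124.92 + $44.60 + $33.00 = $202.52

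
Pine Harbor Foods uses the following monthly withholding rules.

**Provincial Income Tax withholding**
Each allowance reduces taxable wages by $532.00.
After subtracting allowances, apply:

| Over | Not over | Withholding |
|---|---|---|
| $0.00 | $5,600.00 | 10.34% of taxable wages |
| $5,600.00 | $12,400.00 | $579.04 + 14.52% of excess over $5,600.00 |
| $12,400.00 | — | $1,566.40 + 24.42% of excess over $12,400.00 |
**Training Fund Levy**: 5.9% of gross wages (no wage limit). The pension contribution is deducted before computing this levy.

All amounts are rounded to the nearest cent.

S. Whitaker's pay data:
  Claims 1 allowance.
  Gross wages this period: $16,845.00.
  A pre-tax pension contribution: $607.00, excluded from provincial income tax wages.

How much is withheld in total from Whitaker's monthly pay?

$3,331.77

Provincial Income Tax: taxable = $16,845.00 − $607.00 − 1×$532.00 = $15,706.00
  $1,566.40 + 24.42% × ($15,706.00 − $12,400.00) = $1,566.40 + 24.42% × $3,306.00 = $2,373.73
Training Fund Levy: 5.9% × $16,238.00 = $958.04
Total: $2,373.73 + $958.04 = $3,331.77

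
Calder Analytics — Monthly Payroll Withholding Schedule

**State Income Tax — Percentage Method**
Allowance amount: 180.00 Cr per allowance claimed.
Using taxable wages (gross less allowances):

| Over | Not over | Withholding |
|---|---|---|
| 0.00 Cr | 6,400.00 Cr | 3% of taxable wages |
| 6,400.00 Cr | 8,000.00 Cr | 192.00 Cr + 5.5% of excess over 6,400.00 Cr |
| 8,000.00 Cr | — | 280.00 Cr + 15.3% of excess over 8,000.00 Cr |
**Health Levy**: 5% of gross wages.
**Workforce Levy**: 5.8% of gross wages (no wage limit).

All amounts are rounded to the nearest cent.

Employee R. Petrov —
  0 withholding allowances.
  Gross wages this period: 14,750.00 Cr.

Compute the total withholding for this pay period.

2,905.75 Cr

State Income Tax: taxable = 14,750.00 Cr
  280.00 Cr + 15.3% × (14,750.00 Cr − 8,000.00 Cr) = 280.00 Cr + 15.3% × 6,750.00 Cr = 1,312.75 Cr
Health Levy: 5% × 14,750.00 Cr = 737.50 Cr
Workforce Levy: 5.8% × 14,750.00 Cr = 855.50 Cr
Total: 1,312.75 Cr + 737.50 Cr + 855.50 Cr = 2,905.75 Cr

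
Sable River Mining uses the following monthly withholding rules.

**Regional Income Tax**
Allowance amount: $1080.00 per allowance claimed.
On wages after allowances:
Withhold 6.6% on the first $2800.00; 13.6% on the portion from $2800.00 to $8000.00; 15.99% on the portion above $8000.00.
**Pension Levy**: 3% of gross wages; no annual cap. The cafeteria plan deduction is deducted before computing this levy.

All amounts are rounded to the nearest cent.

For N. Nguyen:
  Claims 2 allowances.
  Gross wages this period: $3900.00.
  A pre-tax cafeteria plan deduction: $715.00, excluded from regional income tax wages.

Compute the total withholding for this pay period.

$163.20

Regional Income Tax: taxable = $3900.00 − $715.00 − 2×$1080.00 = $1025.00
  6.6% × $1025.00 = $67.65
Pension Levy: 3% × $3185.00 = $95.55
Total: $67.65 + $95.55 = $163.20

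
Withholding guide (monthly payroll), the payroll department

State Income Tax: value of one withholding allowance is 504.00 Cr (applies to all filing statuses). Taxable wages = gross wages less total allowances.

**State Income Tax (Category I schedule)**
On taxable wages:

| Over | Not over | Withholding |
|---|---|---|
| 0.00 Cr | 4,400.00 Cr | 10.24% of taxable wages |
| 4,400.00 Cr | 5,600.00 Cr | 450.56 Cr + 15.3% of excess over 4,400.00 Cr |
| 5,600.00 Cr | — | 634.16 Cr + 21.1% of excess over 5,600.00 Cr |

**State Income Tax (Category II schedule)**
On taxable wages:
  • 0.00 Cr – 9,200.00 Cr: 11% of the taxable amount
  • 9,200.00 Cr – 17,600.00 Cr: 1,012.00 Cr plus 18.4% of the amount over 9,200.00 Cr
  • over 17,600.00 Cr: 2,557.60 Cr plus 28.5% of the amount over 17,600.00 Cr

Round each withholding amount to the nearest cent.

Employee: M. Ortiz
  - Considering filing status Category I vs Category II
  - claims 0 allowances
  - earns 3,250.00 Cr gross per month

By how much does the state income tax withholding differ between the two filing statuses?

State Income Tax (Category I): taxable = 3,250.00 Cr
  10.24% × 3,250.00 Cr = 332.80 Cr
State Income Tax (Category II): taxable = 3,250.00 Cr
  11% × 3,250.00 Cr = 357.50 Cr
Difference: |332.80 Cr − 357.50 Cr| = 24.70 Cr (higher under Category II)

24.70 Cr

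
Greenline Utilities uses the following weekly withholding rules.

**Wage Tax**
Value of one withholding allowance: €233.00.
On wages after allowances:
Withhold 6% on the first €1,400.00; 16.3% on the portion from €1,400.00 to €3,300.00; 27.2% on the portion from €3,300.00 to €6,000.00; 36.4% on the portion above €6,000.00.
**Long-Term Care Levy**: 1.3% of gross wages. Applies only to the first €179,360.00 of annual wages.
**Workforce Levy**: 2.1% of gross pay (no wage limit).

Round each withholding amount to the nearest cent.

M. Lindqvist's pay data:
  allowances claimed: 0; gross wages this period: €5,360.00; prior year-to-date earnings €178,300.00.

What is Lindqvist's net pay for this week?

Wage Tax: taxable = €5,360.00
  €393.70 + 27.2% × (€5,360.00 − €3,300.00) = €393.70 + 27.2% × €2,060.00 = €954.02
Long-Term Care Levy: cap €179,360.00 − YTD €178,300.00 = €1,060.00 subject; 1.3% × €1,060.00 = €13.78
Workforce Levy: 2.1% × €5,360.00 = €112.56
Total withheld: €954.02 + €13.78 + €112.56 = €1,080.36
Net pay: €5,360.00 − €1,080.36 = €4,279.64

€4,279.64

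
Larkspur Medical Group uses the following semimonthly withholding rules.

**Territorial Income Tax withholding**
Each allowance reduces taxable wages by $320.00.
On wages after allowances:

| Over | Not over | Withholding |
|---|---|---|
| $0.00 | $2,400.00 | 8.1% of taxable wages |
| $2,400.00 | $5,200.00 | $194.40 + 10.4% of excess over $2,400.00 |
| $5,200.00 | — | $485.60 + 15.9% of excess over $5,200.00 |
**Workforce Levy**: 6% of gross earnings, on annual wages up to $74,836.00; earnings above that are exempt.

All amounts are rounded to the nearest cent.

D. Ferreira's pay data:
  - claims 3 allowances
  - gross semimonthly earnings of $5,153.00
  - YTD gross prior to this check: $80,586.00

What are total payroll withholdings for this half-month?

Territorial Income Tax: taxable = $5,153.00 − 3×$320.00 = $4,193.00
  $194.40 + 10.4% × ($4,193.00 − $2,400.00) = $194.40 + 10.4% × $1,793.00 = $380.87
Workforce Levy: YTD $80,586.00 ≥ cap $74,836.00 → $0.00
Total: $380.87 + $0.00 = $380.87

$380.87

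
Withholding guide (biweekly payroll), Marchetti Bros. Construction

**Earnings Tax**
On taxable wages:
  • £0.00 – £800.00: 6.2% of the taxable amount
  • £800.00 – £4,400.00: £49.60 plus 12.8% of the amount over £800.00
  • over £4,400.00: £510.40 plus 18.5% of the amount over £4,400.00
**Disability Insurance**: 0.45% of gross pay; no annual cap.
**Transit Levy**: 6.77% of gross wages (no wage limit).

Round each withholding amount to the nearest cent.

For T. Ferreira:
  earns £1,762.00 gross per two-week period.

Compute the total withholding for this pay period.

Earnings Tax: taxable = £1,762.00
  £49.60 + 12.8% × (£1,762.00 − £800.00) = £49.60 + 12.8% × £962.00 = £172.74
Disability Insurance: 0.45% × £1,762.00 = £7.93
Transit Levy: 6.77% × £1,762.00 = £119.29
Total: £172.74 + £7.93 + £119.29 = £299.96

£299.96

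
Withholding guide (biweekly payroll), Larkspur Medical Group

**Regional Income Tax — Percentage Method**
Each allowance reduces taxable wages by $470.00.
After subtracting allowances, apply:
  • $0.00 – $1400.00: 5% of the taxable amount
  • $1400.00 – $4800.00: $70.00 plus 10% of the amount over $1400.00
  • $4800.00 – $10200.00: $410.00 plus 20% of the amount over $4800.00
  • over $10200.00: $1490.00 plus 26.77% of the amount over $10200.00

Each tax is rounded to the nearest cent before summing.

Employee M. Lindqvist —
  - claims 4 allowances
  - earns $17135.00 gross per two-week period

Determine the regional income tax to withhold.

Regional Income Tax: taxable = $17135.00 − 4×$470.00 = $15255.00
  $1490.00 + 26.77% × ($15255.00 − $10200.00) = $1490.00 + 26.77% × $5055.00 = $2843.22

$2843.22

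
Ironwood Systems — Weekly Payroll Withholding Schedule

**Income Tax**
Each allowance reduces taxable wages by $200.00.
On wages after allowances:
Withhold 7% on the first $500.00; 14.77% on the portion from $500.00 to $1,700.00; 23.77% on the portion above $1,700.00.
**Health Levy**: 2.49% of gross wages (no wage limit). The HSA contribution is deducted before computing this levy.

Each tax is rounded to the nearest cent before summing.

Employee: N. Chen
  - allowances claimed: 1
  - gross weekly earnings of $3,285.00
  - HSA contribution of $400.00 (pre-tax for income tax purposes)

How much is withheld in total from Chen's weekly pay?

$518.21

Income Tax: taxable = $3,285.00 − $400.00 − 1×$200.00 = $2,685.00
  $212.24 + 23.77% × ($2,685.00 − $1,700.00) = $212.24 + 23.77% × $985.00 = $446.37
Health Levy: 2.49% × $2,885.00 = $71.84
Total: $446.37 + $71.84 = $518.21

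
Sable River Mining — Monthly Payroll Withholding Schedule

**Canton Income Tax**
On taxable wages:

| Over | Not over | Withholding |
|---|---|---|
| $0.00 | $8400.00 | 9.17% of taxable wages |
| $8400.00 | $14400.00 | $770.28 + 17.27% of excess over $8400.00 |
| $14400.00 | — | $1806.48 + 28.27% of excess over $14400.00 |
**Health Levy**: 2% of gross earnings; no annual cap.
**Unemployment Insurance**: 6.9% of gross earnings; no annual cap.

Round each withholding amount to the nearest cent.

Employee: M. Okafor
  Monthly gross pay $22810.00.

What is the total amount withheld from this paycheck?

Canton Income Tax: taxable = $22810.00
  $1806.48 + 28.27% × ($22810.00 − $14400.00) = $1806.48 + 28.27% × $8410.00 = $4183.99
Health Levy: 2% × $22810.00 = $456.20
Unemployment Insurance: 6.9% × $22810.00 = $1573.89
Total: $4183.99 + $456.20 + $1573.89 = $6214.08

$6214.08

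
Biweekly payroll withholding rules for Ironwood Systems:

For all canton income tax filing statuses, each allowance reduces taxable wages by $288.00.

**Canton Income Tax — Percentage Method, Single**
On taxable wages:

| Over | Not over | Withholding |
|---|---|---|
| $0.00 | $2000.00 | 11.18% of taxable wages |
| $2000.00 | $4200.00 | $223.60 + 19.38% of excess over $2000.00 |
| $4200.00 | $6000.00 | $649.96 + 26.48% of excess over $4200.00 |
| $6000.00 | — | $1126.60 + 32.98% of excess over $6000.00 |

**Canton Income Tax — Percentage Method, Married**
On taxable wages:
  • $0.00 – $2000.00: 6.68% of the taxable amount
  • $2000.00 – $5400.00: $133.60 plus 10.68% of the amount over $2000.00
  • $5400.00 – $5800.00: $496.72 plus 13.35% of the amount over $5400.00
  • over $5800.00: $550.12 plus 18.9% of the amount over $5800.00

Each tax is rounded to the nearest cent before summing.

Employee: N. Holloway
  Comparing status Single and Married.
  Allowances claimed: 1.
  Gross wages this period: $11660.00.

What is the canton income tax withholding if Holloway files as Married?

$1603.23

Canton Income Tax (Married): taxable = $11660.00 − 1×$288.00 = $11372.00
  $550.12 + 18.9% × ($11372.00 − $5800.00) = $550.12 + 18.9% × $5572.00 = $1603.23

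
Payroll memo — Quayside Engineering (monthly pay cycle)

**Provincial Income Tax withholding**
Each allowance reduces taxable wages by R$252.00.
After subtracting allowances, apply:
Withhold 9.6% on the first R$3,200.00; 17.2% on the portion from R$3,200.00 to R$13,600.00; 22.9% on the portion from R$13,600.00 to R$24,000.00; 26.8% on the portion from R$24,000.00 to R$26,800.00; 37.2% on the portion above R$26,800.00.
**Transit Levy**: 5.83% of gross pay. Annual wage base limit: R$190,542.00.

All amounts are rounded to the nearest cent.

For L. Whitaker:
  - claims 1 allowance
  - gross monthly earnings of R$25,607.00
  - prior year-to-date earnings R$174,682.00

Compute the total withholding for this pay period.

R$5,765.38

Provincial Income Tax: taxable = R$25,607.00 − 1×R$252.00 = R$25,355.00
  R$4,477.60 + 26.8% × (R$25,355.00 − R$24,000.00) = R$4,477.60 + 26.8% × R$1,355.00 = R$4,840.74
Transit Levy: cap R$190,542.00 − YTD R$174,682.00 = R$15,860.00 subject; 5.83% × R$15,860.00 = R$924.64
Total: R$4,840.74 + R$924.64 = R$5,765.38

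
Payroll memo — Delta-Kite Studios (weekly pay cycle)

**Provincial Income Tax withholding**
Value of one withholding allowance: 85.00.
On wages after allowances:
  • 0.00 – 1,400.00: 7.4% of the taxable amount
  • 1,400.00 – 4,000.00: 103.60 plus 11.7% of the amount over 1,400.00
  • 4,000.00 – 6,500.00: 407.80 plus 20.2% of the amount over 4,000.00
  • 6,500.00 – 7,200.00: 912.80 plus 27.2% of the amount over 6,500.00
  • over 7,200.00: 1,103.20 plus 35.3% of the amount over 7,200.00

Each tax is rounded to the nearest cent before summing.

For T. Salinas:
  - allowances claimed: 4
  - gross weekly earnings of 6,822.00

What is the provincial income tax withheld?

Provincial Income Tax: taxable = 6,822.00 − 4×85.00 = 6,482.00
  407.80 + 20.2% × (6,482.00 − 4,000.00) = 407.80 + 20.2% × 2,482.00 = 909.16

909.16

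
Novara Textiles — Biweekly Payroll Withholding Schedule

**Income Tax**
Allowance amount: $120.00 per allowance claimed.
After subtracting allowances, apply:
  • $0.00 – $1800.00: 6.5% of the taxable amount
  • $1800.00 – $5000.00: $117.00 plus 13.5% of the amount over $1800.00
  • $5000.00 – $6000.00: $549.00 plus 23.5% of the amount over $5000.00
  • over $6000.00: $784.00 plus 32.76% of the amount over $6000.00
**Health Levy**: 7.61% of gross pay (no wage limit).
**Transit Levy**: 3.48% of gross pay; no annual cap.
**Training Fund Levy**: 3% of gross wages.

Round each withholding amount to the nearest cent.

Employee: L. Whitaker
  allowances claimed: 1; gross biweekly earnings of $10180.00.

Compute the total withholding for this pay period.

Income Tax: taxable = $10180.00 − 1×$120.00 = $10060.00
  $784.00 + 32.76% × ($10060.00 − $6000.00) = $784.00 + 32.76% × $4060.00 = $2114.06
Health Levy: 7.61% × $10180.00 = $774.70
Transit Levy: 3.48% × $10180.00 = $354.26
Training Fund Levy: 3% × $10180.00 = $305.40
Total: $2114.06 + $774.70 + $354.26 + $305.40 = $3548.42

$3548.42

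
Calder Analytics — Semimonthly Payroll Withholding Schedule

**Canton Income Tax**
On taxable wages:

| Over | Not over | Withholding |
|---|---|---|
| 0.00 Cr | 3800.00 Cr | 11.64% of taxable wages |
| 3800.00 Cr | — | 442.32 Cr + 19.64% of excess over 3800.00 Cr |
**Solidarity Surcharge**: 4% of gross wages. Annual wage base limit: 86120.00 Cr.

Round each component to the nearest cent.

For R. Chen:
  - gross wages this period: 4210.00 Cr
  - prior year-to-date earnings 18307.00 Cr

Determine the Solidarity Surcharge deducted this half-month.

168.40 Cr

Solidarity Surcharge: 4% × 4210.00 Cr = 168.40 Cr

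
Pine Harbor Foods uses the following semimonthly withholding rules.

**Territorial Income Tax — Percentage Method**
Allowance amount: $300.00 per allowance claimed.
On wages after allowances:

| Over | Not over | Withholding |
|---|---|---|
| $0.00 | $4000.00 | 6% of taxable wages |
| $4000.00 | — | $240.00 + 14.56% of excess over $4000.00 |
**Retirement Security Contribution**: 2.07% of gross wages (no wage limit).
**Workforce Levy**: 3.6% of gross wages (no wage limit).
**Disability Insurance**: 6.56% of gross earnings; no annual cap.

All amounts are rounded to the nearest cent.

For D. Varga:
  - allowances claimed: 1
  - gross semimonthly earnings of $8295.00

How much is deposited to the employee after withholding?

Territorial Income Tax: taxable = $8295.00 − 1×$300.00 = $7995.00
  $240.00 + 14.56% × ($7995.00 − $4000.00) = $240.00 + 14.56% × $3995.00 = $821.67
Retirement Security Contribution: 2.07% × $8295.00 = $171.71
Workforce Levy: 3.6% × $8295.00 = $298.62
Disability Insurance: 6.56% × $8295.00 = $544.15
Total withheld: $821.67 + $171.71 + $298.62 + $544.15 = $1836.15
Net pay: $8295.00 − $1836.15 = $6458.85

$6458.85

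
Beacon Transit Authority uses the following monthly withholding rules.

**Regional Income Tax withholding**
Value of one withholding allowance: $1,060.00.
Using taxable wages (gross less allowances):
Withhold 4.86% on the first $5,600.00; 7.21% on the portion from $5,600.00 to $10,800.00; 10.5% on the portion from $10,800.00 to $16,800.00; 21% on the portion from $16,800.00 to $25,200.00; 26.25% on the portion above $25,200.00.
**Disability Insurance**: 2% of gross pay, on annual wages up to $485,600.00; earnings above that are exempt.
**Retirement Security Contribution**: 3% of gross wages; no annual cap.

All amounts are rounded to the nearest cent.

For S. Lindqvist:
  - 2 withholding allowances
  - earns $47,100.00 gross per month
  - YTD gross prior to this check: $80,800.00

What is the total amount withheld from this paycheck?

$10,588.33

Regional Income Tax: taxable = $47,100.00 − 2×$1,060.00 = $44,980.00
  $3,041.08 + 26.25% × ($44,980.00 − $25,200.00) = $3,041.08 + 26.25% × $19,780.00 = $8,233.33
Disability Insurance: 2% × $47,100.00 = $942.00
Retirement Security Contribution: 3% × $47,100.00 = $1,413.00
Total: $8,233.33 + $942.00 + $1,413.00 = $10,588.33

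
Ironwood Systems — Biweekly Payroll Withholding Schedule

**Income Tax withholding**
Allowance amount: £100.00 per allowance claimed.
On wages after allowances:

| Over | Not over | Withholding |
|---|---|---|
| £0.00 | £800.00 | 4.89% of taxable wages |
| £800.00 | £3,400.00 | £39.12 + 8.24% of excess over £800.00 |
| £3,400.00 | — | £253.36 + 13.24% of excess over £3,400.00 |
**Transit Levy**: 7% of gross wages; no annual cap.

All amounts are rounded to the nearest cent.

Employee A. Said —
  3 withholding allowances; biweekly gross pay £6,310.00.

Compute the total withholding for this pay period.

Income Tax: taxable = £6,310.00 − 3×£100.00 = £6,010.00
  £253.36 + 13.24% × (£6,010.00 − £3,400.00) = £253.36 + 13.24% × £2,610.00 = £598.92
Transit Levy: 7% × £6,310.00 = £441.70
Total: £598.92 + £441.70 = £1,040.62

£1,040.62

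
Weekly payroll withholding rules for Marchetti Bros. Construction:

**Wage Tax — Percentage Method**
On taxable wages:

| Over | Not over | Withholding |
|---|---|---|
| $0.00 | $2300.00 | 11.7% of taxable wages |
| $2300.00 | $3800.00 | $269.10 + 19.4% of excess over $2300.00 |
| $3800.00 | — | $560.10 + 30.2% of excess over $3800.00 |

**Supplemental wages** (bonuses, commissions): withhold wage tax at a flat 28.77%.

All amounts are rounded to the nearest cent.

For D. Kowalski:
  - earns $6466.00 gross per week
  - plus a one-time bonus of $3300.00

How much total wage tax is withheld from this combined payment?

Wage Tax: taxable = $6466.00
  $560.10 + 30.2% × ($6466.00 − $3800.00) = $560.10 + 30.2% × $2666.00 = $1365.23
Supplemental (28.77% flat on bonus): 28.77% × $3300.00 = $949.41
Total wage tax: $1365.23 + $949.41 = $2314.64

$2314.64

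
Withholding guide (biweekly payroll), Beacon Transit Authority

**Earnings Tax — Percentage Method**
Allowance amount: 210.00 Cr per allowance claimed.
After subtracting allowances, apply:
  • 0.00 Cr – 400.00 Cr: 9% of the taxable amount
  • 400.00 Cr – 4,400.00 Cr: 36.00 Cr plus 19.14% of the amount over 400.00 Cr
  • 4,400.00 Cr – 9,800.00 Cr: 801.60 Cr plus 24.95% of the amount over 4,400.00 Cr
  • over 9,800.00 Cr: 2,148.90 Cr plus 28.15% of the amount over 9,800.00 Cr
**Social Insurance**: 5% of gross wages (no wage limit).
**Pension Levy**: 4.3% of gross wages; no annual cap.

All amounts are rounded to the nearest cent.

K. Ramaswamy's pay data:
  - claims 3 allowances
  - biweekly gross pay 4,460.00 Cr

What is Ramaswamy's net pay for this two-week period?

3,352.72 Cr

Earnings Tax: taxable = 4,460.00 Cr − 3×210.00 Cr = 3,830.00 Cr
  36.00 Cr + 19.14% × (3,830.00 Cr − 400.00 Cr) = 36.00 Cr + 19.14% × 3,430.00 Cr = 692.50 Cr
Social Insurance: 5% × 4,460.00 Cr = 223.00 Cr
Pension Levy: 4.3% × 4,460.00 Cr = 191.78 Cr
Total withheld: 692.50 Cr + 223.00 Cr + 191.78 Cr = 1,107.28 Cr
Net pay: 4,460.00 Cr − 1,107.28 Cr = 3,352.72 Cr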